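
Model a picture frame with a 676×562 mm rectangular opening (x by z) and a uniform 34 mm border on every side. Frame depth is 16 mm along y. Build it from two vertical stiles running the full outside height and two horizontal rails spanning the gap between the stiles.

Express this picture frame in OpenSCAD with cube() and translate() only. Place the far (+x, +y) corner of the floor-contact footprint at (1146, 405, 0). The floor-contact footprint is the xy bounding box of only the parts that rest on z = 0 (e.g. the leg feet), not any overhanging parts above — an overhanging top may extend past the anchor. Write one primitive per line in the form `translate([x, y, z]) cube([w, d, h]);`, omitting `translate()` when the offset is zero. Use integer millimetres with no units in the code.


translate([402, 389, 0]) cube([34, 16, 630]);
translate([1112, 389, 0]) cube([34, 16, 630]);
translate([436, 389, 0]) cube([676, 16, 34]);
translate([436, 389, 596]) cube([676, 16, 34]);


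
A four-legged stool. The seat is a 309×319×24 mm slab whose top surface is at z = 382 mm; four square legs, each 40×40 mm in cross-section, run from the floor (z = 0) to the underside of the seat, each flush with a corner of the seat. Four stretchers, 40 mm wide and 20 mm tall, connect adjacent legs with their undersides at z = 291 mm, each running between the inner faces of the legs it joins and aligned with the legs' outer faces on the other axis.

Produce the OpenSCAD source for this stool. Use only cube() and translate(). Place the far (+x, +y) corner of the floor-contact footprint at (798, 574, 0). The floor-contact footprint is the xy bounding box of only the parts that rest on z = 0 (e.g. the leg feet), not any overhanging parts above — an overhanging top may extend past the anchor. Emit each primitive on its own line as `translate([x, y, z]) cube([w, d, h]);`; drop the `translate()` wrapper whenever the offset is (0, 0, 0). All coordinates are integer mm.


translate([489, 255, 358]) cube([309, 319, 24]);
translate([489, 255, 0]) cube([40, 40, 358]);
translate([758, 255, 0]) cube([40, 40, 358]);
translate([489, 534, 0]) cube([40, 40, 358]);
translate([758, 534, 0]) cube([40, 40, 358]);
translate([529, 255, 291]) cube([229, 40, 20]);
translate([529, 534, 291]) cube([229, 40, 20]);
translate([489, 295, 291]) cube([40, 239, 20]);
translate([758, 295, 291]) cube([40, 239, 20]);


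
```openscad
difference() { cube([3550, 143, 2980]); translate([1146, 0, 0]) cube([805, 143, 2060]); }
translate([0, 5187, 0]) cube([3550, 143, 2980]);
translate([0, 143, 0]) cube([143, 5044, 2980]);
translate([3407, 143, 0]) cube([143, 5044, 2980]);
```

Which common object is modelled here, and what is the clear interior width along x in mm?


A single room. The interior width is 3264 mm.

Four walls enclosing a rectangle with a door in the front wall — a room. Outside width 3550 minus two 143 mm walls gives 3264 mm.


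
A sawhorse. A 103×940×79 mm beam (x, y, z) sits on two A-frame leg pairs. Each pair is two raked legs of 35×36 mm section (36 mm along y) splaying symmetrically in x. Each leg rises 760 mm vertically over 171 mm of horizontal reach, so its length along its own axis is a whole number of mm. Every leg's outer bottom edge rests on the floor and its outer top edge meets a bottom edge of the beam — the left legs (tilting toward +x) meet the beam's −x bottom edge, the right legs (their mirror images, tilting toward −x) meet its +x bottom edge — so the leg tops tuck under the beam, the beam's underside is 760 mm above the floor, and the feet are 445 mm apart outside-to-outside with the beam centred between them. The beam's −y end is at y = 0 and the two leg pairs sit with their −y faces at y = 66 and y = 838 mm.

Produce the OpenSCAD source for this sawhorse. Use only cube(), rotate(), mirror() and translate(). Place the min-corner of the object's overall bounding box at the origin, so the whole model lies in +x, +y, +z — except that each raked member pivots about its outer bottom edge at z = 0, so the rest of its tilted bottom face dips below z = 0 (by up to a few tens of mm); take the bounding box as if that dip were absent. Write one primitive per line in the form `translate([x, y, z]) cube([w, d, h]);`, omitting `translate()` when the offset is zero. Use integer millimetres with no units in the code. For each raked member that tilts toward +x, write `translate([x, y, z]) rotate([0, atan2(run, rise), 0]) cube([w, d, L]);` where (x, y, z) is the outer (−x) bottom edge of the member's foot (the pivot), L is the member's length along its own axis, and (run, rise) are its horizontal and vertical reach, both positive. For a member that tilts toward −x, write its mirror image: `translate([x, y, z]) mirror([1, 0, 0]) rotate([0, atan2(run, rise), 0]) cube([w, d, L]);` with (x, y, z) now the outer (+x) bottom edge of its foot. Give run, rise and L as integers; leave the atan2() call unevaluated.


translate([171, 0, 760]) cube([103, 940, 79]);
translate([0, 66, 0]) rotate([0, atan2(171, 760), 0]) cube([35, 36, 779]);
translate([445, 66, 0]) mirror([1, 0, 0]) rotate([0, atan2(171, 760), 0]) cube([35, 36, 779]);
translate([0, 838, 0]) rotate([0, atan2(171, 760), 0]) cube([35, 36, 779]);
translate([445, 838, 0]) mirror([1, 0, 0]) rotate([0, atan2(171, 760), 0]) cube([35, 36, 779]);


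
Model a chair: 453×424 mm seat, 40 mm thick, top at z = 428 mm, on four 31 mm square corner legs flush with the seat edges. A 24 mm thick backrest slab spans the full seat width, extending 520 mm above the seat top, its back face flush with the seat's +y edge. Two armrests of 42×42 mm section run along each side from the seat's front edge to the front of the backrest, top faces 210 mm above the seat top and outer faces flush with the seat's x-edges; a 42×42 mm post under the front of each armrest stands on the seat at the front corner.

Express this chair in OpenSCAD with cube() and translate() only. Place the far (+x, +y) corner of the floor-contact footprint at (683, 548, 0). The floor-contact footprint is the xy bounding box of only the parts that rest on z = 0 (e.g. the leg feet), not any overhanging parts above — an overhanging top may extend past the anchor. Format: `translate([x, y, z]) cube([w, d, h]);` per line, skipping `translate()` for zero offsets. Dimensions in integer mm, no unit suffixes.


translate([230, 124, 388]) cube([453, 424, 40]);
translate([230, 124, 0]) cube([31, 31, 388]);
translate([652, 124, 0]) cube([31, 31, 388]);
translate([230, 517, 0]) cube([31, 31, 388]);
translate([652, 517, 0]) cube([31, 31, 388]);
translate([230, 524, 428]) cube([453, 24, 520]);
translate([230, 124, 596]) cube([42, 400, 42]);
translate([641, 124, 596]) cube([42, 400, 42]);
translate([230, 124, 428]) cube([42, 42, 168]);
translate([641, 124, 428]) cube([42, 42, 168]);


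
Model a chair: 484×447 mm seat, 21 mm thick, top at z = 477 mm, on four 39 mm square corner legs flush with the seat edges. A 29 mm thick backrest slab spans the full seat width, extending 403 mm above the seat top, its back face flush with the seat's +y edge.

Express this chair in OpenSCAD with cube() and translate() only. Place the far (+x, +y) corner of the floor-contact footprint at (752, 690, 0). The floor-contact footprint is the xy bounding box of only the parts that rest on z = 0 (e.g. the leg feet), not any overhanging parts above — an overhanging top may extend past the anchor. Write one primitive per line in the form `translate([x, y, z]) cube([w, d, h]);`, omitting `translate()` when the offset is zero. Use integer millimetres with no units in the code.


// leg_h = 477 - 21 = 456
translate([268, 243, 456]) cube([484, 447, 21]);
translate([268, 243, 0]) cube([39, 39, 456]);
translate([713, 243, 0]) cube([39, 39, 456]);
translate([268, 651, 0]) cube([39, 39, 456]);
translate([713, 651, 0]) cube([39, 39, 456]);
translate([268, 661, 477]) cube([484, 29, 403]);


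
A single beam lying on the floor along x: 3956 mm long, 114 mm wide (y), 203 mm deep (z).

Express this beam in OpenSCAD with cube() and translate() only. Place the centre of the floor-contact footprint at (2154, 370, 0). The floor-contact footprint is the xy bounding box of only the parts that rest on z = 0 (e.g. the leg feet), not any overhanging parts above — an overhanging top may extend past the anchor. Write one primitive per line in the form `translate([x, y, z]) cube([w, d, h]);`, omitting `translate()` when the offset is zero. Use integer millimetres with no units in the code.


translate([176, 313, 0]) cube([3956, 114, 203]);


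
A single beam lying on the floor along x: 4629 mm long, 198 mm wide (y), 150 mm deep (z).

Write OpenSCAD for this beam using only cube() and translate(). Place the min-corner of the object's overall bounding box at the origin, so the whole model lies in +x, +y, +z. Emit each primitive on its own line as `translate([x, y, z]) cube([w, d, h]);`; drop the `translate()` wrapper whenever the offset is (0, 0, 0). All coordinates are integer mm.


cube([4629, 198, 150]);


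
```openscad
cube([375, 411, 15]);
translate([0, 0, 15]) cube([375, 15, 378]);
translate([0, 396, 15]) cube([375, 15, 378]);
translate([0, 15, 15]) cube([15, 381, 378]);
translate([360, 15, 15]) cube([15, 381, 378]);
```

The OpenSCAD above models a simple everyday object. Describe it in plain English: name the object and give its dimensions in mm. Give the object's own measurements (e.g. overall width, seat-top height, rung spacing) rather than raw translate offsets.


An open-topped rectangular box: outside dimensions 375×411×393 mm, with a uniform wall and base thickness of 15 mm. The base is a full 375×411 slab on the floor; four walls sit on top of the base. The front and back walls (the −y and +y sides) span the full width; the two side walls fit between them.


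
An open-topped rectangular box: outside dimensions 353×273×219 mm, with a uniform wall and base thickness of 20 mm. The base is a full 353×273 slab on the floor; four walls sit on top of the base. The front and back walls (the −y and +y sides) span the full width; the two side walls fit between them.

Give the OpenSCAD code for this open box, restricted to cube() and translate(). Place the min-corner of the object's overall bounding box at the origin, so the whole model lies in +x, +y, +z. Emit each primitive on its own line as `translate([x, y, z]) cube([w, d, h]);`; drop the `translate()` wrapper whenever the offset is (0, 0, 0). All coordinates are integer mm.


cube([353, 273, 20]);
translate([0, 0, 20]) cube([353, 20, 199]);
translate([0, 253, 20]) cube([353, 20, 199]);
translate([0, 20, 20]) cube([20, 233, 199]);
translate([333, 20, 20]) cube([20, 233, 199]);


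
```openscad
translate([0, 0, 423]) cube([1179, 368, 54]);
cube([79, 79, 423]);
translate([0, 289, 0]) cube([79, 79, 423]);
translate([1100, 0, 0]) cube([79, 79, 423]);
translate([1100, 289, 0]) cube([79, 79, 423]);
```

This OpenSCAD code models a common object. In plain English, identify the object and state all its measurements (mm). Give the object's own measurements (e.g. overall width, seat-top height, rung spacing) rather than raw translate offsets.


A bench: a 1179×368 mm seat slab, 54 mm thick, top at z = 477 mm, on four 79×79 mm square legs flush with the seat corners and standing on z = 0.


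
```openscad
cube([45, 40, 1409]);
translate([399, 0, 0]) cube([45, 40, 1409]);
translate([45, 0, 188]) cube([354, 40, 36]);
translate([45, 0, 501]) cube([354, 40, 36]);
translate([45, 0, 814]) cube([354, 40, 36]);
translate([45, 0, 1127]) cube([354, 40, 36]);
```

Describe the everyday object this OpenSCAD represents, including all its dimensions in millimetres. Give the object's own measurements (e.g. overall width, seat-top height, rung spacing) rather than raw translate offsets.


A straight ladder. Two 45×40 mm vertical rails, 1409 mm tall, stand 444 mm apart (outside-to-outside) with their front faces coplanar on the −y side. 4 rungs, each 40 mm deep and 36 mm tall, span between the inner faces of the rails, front faces flush with the rails. The lowest rung's underside is at z = 188 mm and rungs are spaced 313 mm apart (underside to underside).


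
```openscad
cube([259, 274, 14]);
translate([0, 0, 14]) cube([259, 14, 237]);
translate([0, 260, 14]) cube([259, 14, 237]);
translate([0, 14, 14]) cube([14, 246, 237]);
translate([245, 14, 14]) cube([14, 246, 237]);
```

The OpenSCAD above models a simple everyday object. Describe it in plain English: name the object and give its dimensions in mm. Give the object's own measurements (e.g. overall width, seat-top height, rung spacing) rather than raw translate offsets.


An open-topped rectangular box: outside dimensions 259×274×251 mm, with a uniform wall and base thickness of 14 mm. The base is a full 259×274 slab on the floor; four walls sit on top of the base. The front and back walls (the −y and +y sides) span the full width; the two side walls fit between them.


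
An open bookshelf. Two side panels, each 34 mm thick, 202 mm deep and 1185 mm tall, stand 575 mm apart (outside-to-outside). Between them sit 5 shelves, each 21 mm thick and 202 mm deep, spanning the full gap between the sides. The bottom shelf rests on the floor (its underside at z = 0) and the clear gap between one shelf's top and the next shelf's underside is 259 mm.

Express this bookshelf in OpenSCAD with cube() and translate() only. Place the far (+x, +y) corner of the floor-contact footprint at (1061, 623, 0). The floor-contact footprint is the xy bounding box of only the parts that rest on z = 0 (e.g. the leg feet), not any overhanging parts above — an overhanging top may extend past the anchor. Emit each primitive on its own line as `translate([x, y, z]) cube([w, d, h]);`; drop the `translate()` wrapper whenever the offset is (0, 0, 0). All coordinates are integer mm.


translate([486, 421, 0]) cube([34, 202, 1185]);
translate([1027, 421, 0]) cube([34, 202, 1185]);
translate([520, 421, 0]) cube([507, 202, 21]);
translate([520, 421, 280]) cube([507, 202, 21]);
translate([520, 421, 560]) cube([507, 202, 21]);
translate([520, 421, 840]) cube([507, 202, 21]);
translate([520, 421, 1120]) cube([507, 202, 21]);


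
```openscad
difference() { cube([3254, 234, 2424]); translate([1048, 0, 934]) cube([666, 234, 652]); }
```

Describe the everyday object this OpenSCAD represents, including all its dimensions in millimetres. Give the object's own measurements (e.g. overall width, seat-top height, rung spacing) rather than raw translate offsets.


A wall 3254 mm long (x), 234 mm thick (y), 2424 mm tall, with a rectangular window opening cut through it. The opening is 666 mm wide and 652 mm tall; its sill is at z = 934 mm and its near (−x) edge is 1048 mm from the wall's −x end. The opening passes through the full wall thickness.


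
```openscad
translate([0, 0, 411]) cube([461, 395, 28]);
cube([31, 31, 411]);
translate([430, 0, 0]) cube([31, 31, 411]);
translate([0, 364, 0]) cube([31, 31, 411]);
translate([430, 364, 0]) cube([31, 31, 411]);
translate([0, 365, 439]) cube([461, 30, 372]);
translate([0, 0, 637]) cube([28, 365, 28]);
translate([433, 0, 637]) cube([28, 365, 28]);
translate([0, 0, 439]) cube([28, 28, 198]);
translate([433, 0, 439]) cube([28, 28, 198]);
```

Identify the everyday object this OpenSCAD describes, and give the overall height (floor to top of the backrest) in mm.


A chair. The overall height is 811 mm.

A slab on four corner posts with a tall panel at the back — a chair. The seat slab sits at z = 411 with thickness 28, and the 372 mm backrest starts at the seat top, so the overall height is 411 + 28 + 372 = 811 mm.


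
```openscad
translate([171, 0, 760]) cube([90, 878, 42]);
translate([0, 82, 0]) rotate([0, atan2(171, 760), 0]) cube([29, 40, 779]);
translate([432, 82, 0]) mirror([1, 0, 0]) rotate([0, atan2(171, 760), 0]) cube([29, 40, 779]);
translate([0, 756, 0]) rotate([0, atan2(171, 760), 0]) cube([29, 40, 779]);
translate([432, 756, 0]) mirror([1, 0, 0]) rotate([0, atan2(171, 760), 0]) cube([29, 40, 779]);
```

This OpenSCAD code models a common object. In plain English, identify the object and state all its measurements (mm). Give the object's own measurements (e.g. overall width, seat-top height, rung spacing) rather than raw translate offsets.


A sawhorse. A 90×878×42 mm beam (x, y, z) sits on two A-frame leg pairs. Each pair is two raked legs of 29×40 mm section (40 mm along y) splaying symmetrically in x. Each leg rises 760 mm vertically over 171 mm of horizontal reach and is 779 mm long along its own axis. Every leg's outer bottom edge rests on the floor and its outer top edge meets a bottom edge of the beam — the left legs (tilting toward +x) meet the beam's −x bottom edge, the right legs (their mirror images, tilting toward −x) meet its +x bottom edge — so the leg tops tuck under the beam, the beam's underside is 760 mm above the floor, and the feet are 432 mm apart outside-to-outside with the beam centred between them. The two leg pairs are set in 82 mm from either end of the beam.


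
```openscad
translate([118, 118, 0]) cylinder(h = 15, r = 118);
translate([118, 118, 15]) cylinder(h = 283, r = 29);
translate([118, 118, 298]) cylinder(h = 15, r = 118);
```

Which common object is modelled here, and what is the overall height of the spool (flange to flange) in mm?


A spool. The overall height is 313 mm.

Three coaxial cylinders, large–small–large — a spool. Two 15 mm flanges and a 283 mm core give 15 + 283 + 15 = 313 mm.


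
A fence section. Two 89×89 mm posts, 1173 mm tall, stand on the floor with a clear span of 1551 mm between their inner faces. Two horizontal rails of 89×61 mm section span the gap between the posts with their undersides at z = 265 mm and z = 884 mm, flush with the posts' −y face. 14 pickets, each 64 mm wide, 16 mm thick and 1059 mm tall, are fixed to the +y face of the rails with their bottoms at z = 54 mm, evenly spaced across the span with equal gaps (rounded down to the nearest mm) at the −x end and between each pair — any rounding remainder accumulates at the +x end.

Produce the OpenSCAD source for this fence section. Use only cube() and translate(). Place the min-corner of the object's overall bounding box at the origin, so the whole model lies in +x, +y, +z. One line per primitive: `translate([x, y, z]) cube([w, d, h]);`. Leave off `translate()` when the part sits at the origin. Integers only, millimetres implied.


cube([89, 89, 1173]);
translate([1640, 0, 0]) cube([89, 89, 1173]);
translate([89, 0, 265]) cube([1551, 89, 61]);
translate([89, 0, 884]) cube([1551, 89, 61]);
translate([132, 89, 54]) cube([64, 16, 1059]);
translate([239, 89, 54]) cube([64, 16, 1059]);
translate([346, 89, 54]) cube([64, 16, 1059]);
translate([453, 89, 54]) cube([64, 16, 1059]);
translate([560, 89, 54]) cube([64, 16, 1059]);
translate([667, 89, 54]) cube([64, 16, 1059]);
translate([774, 89, 54]) cube([64, 16, 1059]);
translate([881, 89, 54]) cube([64, 16, 1059]);
translate([988, 89, 54]) cube([64, 16, 1059]);
translate([1095, 89, 54]) cube([64, 16, 1059]);
translate([1202, 89, 54]) cube([64, 16, 1059]);
translate([1309, 89, 54]) cube([64, 16, 1059]);
translate([1416, 89, 54]) cube([64, 16, 1059]);
translate([1523, 89, 54]) cube([64, 16, 1059]);


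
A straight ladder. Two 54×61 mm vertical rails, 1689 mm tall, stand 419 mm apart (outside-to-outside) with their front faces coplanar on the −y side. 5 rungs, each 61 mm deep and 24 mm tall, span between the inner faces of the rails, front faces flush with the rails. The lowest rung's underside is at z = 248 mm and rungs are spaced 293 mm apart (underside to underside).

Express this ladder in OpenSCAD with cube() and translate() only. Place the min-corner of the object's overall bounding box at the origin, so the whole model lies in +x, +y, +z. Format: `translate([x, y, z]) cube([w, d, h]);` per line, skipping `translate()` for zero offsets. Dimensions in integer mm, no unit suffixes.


cube([54, 61, 1689]);
translate([365, 0, 0]) cube([54, 61, 1689]);
translate([54, 0, 248]) cube([311, 61, 24]);
translate([54, 0, 541]) cube([311, 61, 24]);
translate([54, 0, 834]) cube([311, 61, 24]);
translate([54, 0, 1127]) cube([311, 61, 24]);
translate([54, 0, 1420]) cube([311, 61, 24]);


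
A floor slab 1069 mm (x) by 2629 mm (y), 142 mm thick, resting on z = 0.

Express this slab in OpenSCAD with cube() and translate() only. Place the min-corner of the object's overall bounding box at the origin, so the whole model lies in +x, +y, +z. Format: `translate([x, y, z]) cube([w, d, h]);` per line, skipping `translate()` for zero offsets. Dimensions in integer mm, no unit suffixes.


cube([1069, 2629, 142]);


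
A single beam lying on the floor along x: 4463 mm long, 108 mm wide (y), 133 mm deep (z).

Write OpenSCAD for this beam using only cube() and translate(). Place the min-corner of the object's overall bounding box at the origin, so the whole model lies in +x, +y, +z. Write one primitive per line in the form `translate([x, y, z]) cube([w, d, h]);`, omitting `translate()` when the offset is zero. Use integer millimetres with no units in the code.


cube([4463, 108, 133]);


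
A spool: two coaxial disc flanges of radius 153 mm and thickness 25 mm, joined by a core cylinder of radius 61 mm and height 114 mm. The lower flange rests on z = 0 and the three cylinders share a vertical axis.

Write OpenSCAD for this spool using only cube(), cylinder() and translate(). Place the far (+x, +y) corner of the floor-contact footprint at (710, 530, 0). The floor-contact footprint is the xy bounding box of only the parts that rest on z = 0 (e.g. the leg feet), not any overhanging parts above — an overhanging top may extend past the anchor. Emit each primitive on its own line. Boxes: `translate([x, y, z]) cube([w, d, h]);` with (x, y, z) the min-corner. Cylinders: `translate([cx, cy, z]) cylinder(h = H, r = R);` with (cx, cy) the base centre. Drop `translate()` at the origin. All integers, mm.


translate([557, 377, 0]) cylinder(h = 25, r = 153);
translate([557, 377, 25]) cylinder(h = 114, r = 61);
translate([557, 377, 139]) cylinder(h = 25, r = 153);


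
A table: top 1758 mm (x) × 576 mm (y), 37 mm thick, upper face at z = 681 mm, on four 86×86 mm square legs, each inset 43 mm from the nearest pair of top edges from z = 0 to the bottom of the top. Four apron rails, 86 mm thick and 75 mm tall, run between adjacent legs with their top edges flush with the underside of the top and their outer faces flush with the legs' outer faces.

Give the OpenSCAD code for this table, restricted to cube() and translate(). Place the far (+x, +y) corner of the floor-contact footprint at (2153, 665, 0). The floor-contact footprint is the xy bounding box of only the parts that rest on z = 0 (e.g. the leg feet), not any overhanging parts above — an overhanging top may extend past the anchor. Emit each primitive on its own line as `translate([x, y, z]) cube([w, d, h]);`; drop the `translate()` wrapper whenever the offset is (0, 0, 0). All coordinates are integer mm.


// leg_h = 681 - 37 = 644
// apron z = 644 - 75 = 569
translate([438, 132, 644]) cube([1758, 576, 37]);
translate([481, 175, 0]) cube([86, 86, 644]);
translate([2067, 175, 0]) cube([86, 86, 644]);
translate([481, 579, 0]) cube([86, 86, 644]);
translate([2067, 579, 0]) cube([86, 86, 644]);
translate([567, 175, 569]) cube([1500, 86, 75]);
translate([567, 579, 569]) cube([1500, 86, 75]);
translate([481, 261, 569]) cube([86, 318, 75]);
translate([2067, 261, 569]) cube([86, 318, 75]);


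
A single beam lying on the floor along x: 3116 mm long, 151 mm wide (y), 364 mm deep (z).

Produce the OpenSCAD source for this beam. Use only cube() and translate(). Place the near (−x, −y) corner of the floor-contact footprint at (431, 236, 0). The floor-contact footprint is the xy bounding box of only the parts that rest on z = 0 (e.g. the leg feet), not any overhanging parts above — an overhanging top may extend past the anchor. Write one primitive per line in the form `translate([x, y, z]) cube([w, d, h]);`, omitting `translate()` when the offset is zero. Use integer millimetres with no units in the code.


translate([431, 236, 0]) cube([3116, 151, 364]);


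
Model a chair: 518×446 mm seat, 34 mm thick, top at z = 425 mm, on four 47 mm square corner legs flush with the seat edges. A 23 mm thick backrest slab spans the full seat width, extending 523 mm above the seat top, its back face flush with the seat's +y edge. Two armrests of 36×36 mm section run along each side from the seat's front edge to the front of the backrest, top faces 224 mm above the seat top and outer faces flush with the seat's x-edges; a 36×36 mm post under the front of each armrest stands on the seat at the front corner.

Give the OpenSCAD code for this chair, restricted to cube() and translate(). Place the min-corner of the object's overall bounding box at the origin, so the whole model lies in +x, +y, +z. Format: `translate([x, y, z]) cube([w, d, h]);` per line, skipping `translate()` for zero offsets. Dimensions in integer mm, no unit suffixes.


translate([0, 0, 391]) cube([518, 446, 34]);
cube([47, 47, 391]);
translate([471, 0, 0]) cube([47, 47, 391]);
translate([0, 399, 0]) cube([47, 47, 391]);
translate([471, 399, 0]) cube([47, 47, 391]);
translate([0, 423, 425]) cube([518, 23, 523]);
translate([0, 0, 613]) cube([36, 423, 36]);
translate([482, 0, 613]) cube([36, 423, 36]);
translate([0, 0, 425]) cube([36, 36, 188]);
translate([482, 0, 425]) cube([36, 36, 188]);


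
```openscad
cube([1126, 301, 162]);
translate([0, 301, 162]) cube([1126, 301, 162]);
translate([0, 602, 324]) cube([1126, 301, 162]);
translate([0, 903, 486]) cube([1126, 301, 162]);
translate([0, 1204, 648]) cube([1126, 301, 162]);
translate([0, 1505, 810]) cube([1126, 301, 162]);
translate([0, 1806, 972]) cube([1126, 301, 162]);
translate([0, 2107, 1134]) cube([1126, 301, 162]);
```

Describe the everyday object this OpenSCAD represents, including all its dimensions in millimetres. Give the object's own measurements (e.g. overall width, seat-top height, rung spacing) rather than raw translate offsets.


A straight staircase of 8 solid steps. Each step is 1126 mm wide (x), 301 mm deep (y, the going) and 162 mm tall (the rise). The first step rests on the floor; each subsequent step sits one going further in +y and one rise higher in +z, directly behind and above the previous step with no overlap.


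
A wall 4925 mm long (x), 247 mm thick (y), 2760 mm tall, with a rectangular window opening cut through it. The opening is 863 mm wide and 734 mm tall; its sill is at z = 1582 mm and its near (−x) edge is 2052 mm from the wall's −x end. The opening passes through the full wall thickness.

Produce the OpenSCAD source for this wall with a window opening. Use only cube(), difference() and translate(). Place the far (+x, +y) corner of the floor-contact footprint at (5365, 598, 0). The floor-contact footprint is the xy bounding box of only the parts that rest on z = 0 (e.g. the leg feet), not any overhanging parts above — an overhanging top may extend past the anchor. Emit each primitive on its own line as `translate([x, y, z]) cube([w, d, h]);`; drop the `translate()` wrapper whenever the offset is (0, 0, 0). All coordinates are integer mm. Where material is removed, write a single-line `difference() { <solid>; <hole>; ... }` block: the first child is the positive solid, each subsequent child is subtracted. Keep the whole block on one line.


difference() { translate([440, 351, 0]) cube([4925, 247, 2760]); translate([2492, 351, 1582]) cube([863, 247, 734]); }


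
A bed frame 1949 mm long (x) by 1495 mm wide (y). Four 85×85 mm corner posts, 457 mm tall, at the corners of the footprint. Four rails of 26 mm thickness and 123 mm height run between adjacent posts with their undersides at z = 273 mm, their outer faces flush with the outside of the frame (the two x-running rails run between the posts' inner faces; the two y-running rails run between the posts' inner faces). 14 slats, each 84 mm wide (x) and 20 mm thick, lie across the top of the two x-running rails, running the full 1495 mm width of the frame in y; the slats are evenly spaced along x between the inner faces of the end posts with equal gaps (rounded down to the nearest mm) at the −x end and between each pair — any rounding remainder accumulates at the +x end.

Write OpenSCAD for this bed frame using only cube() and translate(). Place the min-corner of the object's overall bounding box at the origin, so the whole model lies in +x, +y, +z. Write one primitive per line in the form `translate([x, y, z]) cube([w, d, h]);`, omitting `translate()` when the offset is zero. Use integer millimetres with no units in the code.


cube([85, 85, 457]);
translate([0, 1410, 0]) cube([85, 85, 457]);
translate([1864, 0, 0]) cube([85, 85, 457]);
translate([1864, 1410, 0]) cube([85, 85, 457]);
translate([85, 0, 273]) cube([1779, 26, 123]);
translate([85, 1469, 273]) cube([1779, 26, 123]);
translate([0, 85, 273]) cube([26, 1325, 123]);
translate([1923, 85, 273]) cube([26, 1325, 123]);
translate([125, 0, 396]) cube([84, 1495, 20]);
translate([249, 0, 396]) cube([84, 1495, 20]);
translate([373, 0, 396]) cube([84, 1495, 20]);
translate([497, 0, 396]) cube([84, 1495, 20]);
translate([621, 0, 396]) cube([84, 1495, 20]);
translate([745, 0, 396]) cube([84, 1495, 20]);
translate([869, 0, 396]) cube([84, 1495, 20]);
translate([993, 0, 396]) cube([84, 1495, 20]);
translate([1117, 0, 396]) cube([84, 1495, 20]);
translate([1241, 0, 396]) cube([84, 1495, 20]);
translate([1365, 0, 396]) cube([84, 1495, 20]);
translate([1489, 0, 396]) cube([84, 1495, 20]);
translate([1613, 0, 396]) cube([84, 1495, 20]);
translate([1737, 0, 396]) cube([84, 1495, 20]);


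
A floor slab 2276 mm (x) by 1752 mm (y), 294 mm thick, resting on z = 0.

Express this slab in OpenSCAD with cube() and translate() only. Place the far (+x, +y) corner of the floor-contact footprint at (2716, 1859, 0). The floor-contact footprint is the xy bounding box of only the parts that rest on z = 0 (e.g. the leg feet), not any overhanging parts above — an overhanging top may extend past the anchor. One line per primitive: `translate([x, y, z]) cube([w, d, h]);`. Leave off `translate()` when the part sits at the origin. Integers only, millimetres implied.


translate([440, 107, 0]) cube([2276, 1752, 294]);


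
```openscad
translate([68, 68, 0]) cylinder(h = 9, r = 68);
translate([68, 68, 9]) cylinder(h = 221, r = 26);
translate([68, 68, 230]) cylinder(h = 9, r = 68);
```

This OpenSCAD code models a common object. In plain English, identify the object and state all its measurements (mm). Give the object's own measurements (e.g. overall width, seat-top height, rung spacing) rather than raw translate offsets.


A spool: two coaxial disc flanges of radius 68 mm and thickness 9 mm, joined by a core cylinder of radius 26 mm and height 221 mm. The lower flange rests on z = 0 and the three cylinders share a vertical axis.


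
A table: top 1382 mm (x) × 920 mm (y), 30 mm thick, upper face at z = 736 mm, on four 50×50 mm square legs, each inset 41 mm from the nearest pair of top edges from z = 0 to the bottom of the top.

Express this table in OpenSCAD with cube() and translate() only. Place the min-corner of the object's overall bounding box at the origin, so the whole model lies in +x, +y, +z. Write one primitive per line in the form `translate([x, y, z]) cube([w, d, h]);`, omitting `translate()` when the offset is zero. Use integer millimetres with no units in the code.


translate([0, 0, 706]) cube([1382, 920, 30]);
translate([41, 41, 0]) cube([50, 50, 706]);
translate([1291, 41, 0]) cube([50, 50, 706]);
translate([41, 829, 0]) cube([50, 50, 706]);
translate([1291, 829, 0]) cube([50, 50, 706]);


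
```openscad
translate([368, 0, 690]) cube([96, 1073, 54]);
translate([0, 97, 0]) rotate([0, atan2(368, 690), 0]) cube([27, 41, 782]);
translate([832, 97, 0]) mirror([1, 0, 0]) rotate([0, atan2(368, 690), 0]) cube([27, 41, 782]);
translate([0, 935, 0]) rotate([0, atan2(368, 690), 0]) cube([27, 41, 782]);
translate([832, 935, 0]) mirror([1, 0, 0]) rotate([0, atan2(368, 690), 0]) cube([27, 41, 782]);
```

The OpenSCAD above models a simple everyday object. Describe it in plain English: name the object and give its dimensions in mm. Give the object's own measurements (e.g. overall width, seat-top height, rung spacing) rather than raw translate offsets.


A sawhorse. A 96×1073×54 mm beam (x, y, z) sits on two A-frame leg pairs. Each pair is two raked legs of 27×41 mm section (41 mm along y) splaying symmetrically in x. Each leg rises 690 mm vertically over 368 mm of horizontal reach and is 782 mm long along its own axis. Every leg's outer bottom edge rests on the floor and its outer top edge meets a bottom edge of the beam — the left legs (tilting toward +x) meet the beam's −x bottom edge, the right legs (their mirror images, tilting toward −x) meet its +x bottom edge — so the leg tops tuck under the beam, the beam's underside is 690 mm above the floor, and the feet are 832 mm apart outside-to-outside with the beam centred between them. The two leg pairs are set in 97 mm from either end of the beam.


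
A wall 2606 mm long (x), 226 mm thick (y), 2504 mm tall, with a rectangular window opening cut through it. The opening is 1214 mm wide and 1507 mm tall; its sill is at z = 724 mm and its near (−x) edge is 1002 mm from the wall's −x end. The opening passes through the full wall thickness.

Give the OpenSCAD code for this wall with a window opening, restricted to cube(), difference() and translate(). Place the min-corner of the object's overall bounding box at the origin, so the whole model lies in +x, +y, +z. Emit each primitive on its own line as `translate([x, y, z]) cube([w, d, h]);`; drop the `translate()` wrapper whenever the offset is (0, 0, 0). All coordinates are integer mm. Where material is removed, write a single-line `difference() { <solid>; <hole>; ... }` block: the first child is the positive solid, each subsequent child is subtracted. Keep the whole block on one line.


difference() { cube([2606, 226, 2504]); translate([1002, 0, 724]) cube([1214, 226, 1507]); }


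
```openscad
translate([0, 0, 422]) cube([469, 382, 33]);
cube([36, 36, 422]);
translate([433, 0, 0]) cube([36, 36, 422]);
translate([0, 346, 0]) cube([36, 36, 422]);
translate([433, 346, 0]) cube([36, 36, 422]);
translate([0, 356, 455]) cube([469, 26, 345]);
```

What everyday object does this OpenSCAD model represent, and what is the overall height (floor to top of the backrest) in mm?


A chair. The overall height is 800 mm.

A slab on four corner posts with a tall panel at the back — a chair. The seat slab sits at z = 422 with thickness 33, and the 345 mm backrest starts at the seat top, so the overall height is 422 + 33 + 345 = 800 mm.


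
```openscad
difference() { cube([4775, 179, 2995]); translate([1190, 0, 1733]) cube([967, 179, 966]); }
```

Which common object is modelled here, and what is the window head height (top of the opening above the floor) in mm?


A wall with a window opening. The window head height is 2699 mm.

A wall with a rectangular opening subtracted — a window. Sill at z = 1733, opening 966 mm tall, so the head is at 1733 + 966 = 2699 mm.


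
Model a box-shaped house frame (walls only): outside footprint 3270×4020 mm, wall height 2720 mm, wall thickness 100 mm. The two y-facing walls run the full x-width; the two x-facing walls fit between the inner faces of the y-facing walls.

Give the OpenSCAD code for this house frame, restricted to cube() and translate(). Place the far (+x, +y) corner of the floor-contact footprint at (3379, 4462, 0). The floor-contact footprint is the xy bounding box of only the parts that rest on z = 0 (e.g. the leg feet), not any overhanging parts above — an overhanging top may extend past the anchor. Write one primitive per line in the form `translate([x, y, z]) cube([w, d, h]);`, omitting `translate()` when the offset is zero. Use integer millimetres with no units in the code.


translate([109, 442, 0]) cube([3270, 100, 2720]);
translate([109, 4362, 0]) cube([3270, 100, 2720]);
translate([109, 542, 0]) cube([100, 3820, 2720]);
translate([3279, 542, 0]) cube([100, 3820, 2720]);


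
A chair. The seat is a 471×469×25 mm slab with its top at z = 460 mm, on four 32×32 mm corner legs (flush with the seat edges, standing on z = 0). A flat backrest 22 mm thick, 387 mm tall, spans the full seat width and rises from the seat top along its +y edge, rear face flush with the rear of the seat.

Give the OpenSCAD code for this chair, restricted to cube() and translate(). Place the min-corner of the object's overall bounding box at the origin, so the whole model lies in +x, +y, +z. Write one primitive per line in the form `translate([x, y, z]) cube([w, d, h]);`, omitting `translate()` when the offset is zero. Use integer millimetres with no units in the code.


translate([0, 0, 435]) cube([471, 469, 25]);
cube([32, 32, 435]);
translate([439, 0, 0]) cube([32, 32, 435]);
translate([0, 437, 0]) cube([32, 32, 435]);
translate([439, 437, 0]) cube([32, 32, 435]);
translate([0, 447, 460]) cube([471, 22, 387]);


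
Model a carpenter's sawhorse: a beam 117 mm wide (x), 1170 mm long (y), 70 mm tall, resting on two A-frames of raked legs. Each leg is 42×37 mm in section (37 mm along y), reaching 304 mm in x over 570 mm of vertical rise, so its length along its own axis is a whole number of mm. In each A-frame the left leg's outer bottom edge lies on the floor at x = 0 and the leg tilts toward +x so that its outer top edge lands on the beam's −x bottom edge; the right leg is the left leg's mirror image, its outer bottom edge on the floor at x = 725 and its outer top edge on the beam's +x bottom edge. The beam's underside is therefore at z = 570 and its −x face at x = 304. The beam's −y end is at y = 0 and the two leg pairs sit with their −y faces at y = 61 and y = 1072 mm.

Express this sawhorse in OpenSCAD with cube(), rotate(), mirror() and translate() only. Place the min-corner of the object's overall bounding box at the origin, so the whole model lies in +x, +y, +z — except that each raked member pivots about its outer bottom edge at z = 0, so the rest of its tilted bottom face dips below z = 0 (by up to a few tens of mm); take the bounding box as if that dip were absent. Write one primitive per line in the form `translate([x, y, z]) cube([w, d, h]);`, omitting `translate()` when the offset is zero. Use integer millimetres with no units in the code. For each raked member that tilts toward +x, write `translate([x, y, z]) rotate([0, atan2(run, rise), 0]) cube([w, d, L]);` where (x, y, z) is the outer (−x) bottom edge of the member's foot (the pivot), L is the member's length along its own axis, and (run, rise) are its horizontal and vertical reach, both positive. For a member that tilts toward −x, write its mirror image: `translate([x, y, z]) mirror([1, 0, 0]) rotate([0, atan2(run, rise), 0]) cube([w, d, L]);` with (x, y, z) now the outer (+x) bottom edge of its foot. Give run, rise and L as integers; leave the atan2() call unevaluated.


translate([304, 0, 570]) cube([117, 1170, 70]);
translate([0, 61, 0]) rotate([0, atan2(304, 570), 0]) cube([42, 37, 646]);
translate([725, 61, 0]) mirror([1, 0, 0]) rotate([0, atan2(304, 570), 0]) cube([42, 37, 646]);
translate([0, 1072, 0]) rotate([0, atan2(304, 570), 0]) cube([42, 37, 646]);
translate([725, 1072, 0]) mirror([1, 0, 0]) rotate([0, atan2(304, 570), 0]) cube([42, 37, 646]);


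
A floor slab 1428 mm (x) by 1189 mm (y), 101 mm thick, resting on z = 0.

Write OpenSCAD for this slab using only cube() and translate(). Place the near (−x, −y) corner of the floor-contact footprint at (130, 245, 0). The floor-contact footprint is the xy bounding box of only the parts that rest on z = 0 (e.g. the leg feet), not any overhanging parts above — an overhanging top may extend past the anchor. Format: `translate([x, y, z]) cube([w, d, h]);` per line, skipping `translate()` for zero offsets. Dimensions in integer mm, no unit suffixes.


translate([130, 245, 0]) cube([1428, 1189, 101]);


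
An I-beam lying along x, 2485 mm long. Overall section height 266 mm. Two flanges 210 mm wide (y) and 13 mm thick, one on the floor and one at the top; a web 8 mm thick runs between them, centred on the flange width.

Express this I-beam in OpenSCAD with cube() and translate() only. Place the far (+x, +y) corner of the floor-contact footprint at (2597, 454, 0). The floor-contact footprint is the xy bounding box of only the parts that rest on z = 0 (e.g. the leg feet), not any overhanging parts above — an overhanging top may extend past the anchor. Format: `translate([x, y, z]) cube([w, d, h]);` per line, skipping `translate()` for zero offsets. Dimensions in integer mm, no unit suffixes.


translate([112, 244, 0]) cube([2485, 210, 13]);
translate([112, 345, 13]) cube([2485, 8, 240]);
translate([112, 244, 253]) cube([2485, 210, 13]);
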